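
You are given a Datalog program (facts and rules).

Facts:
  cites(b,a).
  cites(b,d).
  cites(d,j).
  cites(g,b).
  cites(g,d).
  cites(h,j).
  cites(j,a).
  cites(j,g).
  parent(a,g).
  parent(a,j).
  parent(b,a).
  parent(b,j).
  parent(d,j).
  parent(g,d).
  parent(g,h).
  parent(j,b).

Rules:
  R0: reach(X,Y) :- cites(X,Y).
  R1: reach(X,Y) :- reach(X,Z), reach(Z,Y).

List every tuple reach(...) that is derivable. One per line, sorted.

reach(b,a)
reach(b,b)
reach(b,d)
reach(b,g)
reach(b,j)
reach(d,a)
reach(d,b)
reach(d,d)
reach(d,g)
reach(d,j)
reach(g,a)
reach(g,b)
reach(g,d)
reach(g,g)
reach(g,j)
reach(h,a)
reach(h,b)
reach(h,d)
reach(h,g)
reach(h,j)
reach(j,a)
reach(j,b)
reach(j,d)
reach(j,g)
reach(j,j)

round 1: derive reach(b,a) via R0 from cites(b,a)
round 1: derive reach(b,d) via R0 from cites(b,d)
round 1: derive reach(d,j) via R0 from cites(d,j)
round 1: derive reach(g,b) via R0 from cites(g,b)
round 1: derive reach(g,d) via R0 from cites(g,d)
round 1: derive reach(h,j) via R0 from cites(h,j)
round 1: derive reach(j,a) via R0 from cites(j,a)
round 1: derive reach(j,g) via R0 from cites(j,g)
round 2: derive reach(b,j) via R1 from reach(b,d), reach(d,j)
round 2: derive reach(d,a) via R1 from reach(d,j), reach(j,a)
round 2: derive reach(d,g) via R1 from reach(d,j), reach(j,g)
round 2: derive reach(g,a) via R1 from reach(g,b), reach(b,a)
round 2: derive reach(g,j) via R1 from reach(g,d), reach(d,j)
round 2: derive reach(h,a) via R1 from reach(h,j), reach(j,a)
round 2: derive reach(h,g) via R1 from reach(h,j), reach(j,g)
round 2: derive reach(j,b) via R1 from reach(j,g), reach(g,b)
round 2: derive reach(j,d) via R1 from reach(j,g), reach(g,d)
round 3: derive reach(b,b) via R1 from reach(b,j), reach(j,b)
round 3: derive reach(b,g) via R1 from reach(b,d), reach(d,g)
round 3: derive reach(d,b) via R1 from reach(d,g), reach(g,b)
round 3: derive reach(d,d) via R1 from reach(d,g), reach(g,d)
round 3: derive reach(g,g) via R1 from reach(g,d), reach(d,g)
round 3: derive reach(h,b) via R1 from reach(h,g), reach(g,b)
round 3: derive reach(h,d) via R1 from reach(h,g), reach(g,d)
round 3: derive reach(j,j) via R1 from reach(j,b), reach(b,j)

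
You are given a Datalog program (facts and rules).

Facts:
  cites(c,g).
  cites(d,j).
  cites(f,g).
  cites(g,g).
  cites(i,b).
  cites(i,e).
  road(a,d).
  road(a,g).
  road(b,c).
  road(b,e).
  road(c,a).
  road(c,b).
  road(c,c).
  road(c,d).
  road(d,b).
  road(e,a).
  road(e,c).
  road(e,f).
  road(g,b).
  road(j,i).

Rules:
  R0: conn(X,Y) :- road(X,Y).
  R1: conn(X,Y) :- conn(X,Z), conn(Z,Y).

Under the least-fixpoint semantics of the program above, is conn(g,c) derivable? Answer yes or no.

round 1: derive conn(a,d) via R0 from road(a,d)
round 1: derive conn(a,g) via R0 from road(a,g)
round 1: derive conn(b,c) via R0 from road(b,c)
round 1: derive conn(b,e) via R0 from road(b,e)
round 1: derive conn(c,a) via R0 from road(c,a)
round 1: derive conn(c,b) via R0 from road(c,b)
round 1: derive conn(c,c) via R0 from road(c,c)
round 1: derive conn(c,d) via R0 from road(c,d)
round 1: derive conn(d,b) via R0 from road(d,b)
round 1: derive conn(e,a) via R0 from road(e,a)
round 1: derive conn(e,c) via R0 from road(e,c)
round 1: derive conn(e,f) via R0 from road(e,f)
round 1: derive conn(g,b) via R0 from road(g,b)
round 1: derive conn(j,i) via R0 from road(j,i)
round 2: derive conn(a,b) via R1 from conn(a,d), conn(d,b)
round 2: derive conn(b,a) via R1 from conn(b,c), conn(c,a)
round 2: derive conn(b,b) via R1 from conn(b,c), conn(c,b)
round 2: derive conn(b,d) via R1 from conn(b,c), conn(c,d)
round 2: derive conn(b,f) via R1 from conn(b,e), conn(e,f)
round 2: derive conn(c,e) via R1 from conn(c,b), conn(b,e)
round 2: derive conn(c,g) via R1 from conn(c,a), conn(a,g)
round 2: derive conn(d,c) via R1 from conn(d,b), conn(b,c)
round 2: derive conn(d,e) via R1 from conn(d,b), conn(b,e)
round 2: derive conn(e,b) via R1 from conn(e,c), conn(c,b)
round 2: derive conn(e,d) via R1 from conn(e,a), conn(a,d)
round 2: derive conn(e,g) via R1 from conn(e,a), conn(a,g)
round 2: derive conn(g,c) via R1 from conn(g,b), conn(b,c)
round 2: derive conn(g,e) via R1 from conn(g,b), conn(b,e)
round 3: derive conn(a,a) via R1 from conn(a,b), conn(b,a)
round 3: derive conn(a,c) via R1 from conn(a,b), conn(b,c)
round 3: derive conn(a,e) via R1 from conn(a,b), conn(b,e)
round 3: derive conn(a,f) via R1 from conn(a,b), conn(b,f)
round 3: derive conn(b,g) via R1 from conn(b,a), conn(a,g)
round 3: derive conn(c,f) via R1 from conn(c,b), conn(b,f)
round 3: derive conn(d,a) via R1 from conn(d,b), conn(b,a)
round 3: derive conn(d,d) via R1 from conn(d,b), conn(b,d)
round 3: derive conn(d,f) via R1 from conn(d,b), conn(b,f)
round 3: derive conn(d,g) via R1 from conn(d,c), conn(c,g)
round 3: derive conn(e,e) via R1 from conn(e,b), conn(b,e)
round 3: derive conn(g,a) via R1 from conn(g,b), conn(b,a)
round 3: derive conn(g,d) via R1 from conn(g,b), conn(b,d)
round 3: derive conn(g,f) via R1 from conn(g,b), conn(b,f)
round 3: derive conn(g,g) via R1 from conn(g,c), conn(c,g)

yes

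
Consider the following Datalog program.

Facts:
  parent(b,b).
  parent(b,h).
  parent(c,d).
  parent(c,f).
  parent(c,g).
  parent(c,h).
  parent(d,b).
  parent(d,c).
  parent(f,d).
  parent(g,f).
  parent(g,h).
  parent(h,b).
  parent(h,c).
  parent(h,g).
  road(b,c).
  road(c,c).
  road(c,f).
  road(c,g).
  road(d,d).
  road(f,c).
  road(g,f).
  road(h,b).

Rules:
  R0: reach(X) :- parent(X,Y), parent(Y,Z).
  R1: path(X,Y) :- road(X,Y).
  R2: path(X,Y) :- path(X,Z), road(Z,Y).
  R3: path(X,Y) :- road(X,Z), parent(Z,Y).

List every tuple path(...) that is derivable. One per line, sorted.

path(b,b)
path(b,c)
path(b,d)
path(b,f)
path(b,g)
path(b,h)
path(c,b)
path(c,c)
path(c,d)
path(c,f)
path(c,g)
path(c,h)
path(d,b)
path(d,c)
path(d,d)
path(d,f)
path(d,g)
path(f,b)
path(f,c)
path(f,d)
path(f,f)
path(f,g)
path(f,h)
path(g,c)
path(g,d)
path(g,f)
path(g,g)
path(h,b)
path(h,c)
path(h,f)
path(h,g)
path(h,h)

round 1: derive path(b,c) via R1 from road(b,c)
round 1: derive path(c,c) via R1 from road(c,c)
round 1: derive path(c,f) via R1 from road(c,f)
round 1: derive path(c,g) via R1 from road(c,g)
round 1: derive path(d,d) via R1 from road(d,d)
round 1: derive path(f,c) via R1 from road(f,c)
round 1: derive path(g,f) via R1 from road(g,f)
round 1: derive path(h,b) via R1 from road(h,b)
round 1: derive path(b,d) via R3 from road(b,c), parent(c,d)
round 1: derive path(b,f) via R3 from road(b,c), parent(c,f)
round 1: derive path(b,g) via R3 from road(b,c), parent(c,g)
round 1: derive path(b,h) via R3 from road(b,c), parent(c,h)
round 1: derive path(c,d) via R3 from road(c,c), parent(c,d)
round 1: derive path(c,h) via R3 from road(c,c), parent(c,h)
round 1: derive path(d,b) via R3 from road(d,d), parent(d,b)
round 1: derive path(d,c) via R3 from road(d,d), parent(d,c)
round 1: derive path(f,d) via R3 from road(f,c), parent(c,d)
round 1: derive path(f,f) via R3 from road(f,c), parent(c,f)
round 1: derive path(f,g) via R3 from road(f,c), parent(c,g)
round 1: derive path(f,h) via R3 from road(f,c), parent(c,h)
round 1: derive path(g,d) via R3 from road(g,f), parent(f,d)
round 1: derive path(h,h) via R3 from road(h,b), parent(b,h)
round 2: derive path(b,b) via R2 from path(b,h), road(h,b)
round 2: derive path(c,b) via R2 from path(c,h), road(h,b)
round 2: derive path(d,f) via R2 from path(d,c), road(c,f)
round 2: derive path(d,g) via R2 from path(d,c), road(c,g)
round 2: derive path(f,b) via R2 from path(f,h), road(h,b)
round 2: derive path(g,c) via R2 from path(g,f), road(f,c)
round 2: derive path(h,c) via R2 from path(h,b), road(b,c)
round 3: derive path(g,g) via R2 from path(g,c), road(c,g)
round 3: derive path(h,f) via R2 from path(h,c), road(c,f)
round 3: derive path(h,g) via R2 from path(h,c), road(c,g)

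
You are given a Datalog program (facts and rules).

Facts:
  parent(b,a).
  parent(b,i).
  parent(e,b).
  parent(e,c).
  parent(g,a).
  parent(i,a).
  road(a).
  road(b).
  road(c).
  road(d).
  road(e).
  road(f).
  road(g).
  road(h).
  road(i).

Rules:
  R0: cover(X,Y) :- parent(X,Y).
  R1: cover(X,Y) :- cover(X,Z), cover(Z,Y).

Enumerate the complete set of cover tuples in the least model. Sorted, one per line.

round 1: derive cover(b,a) via R0 from parent(b,a)
round 1: derive cover(b,i) via R0 from parent(b,i)
round 1: derive cover(e,b) via R0 from parent(e,b)
round 1: derive cover(e,c) via R0 from parent(e,c)
round 1: derive cover(g,a) via R0 from parent(g,a)
round 1: derive cover(i,a) via R0 from parent(i,a)
round 2: derive cover(e,a) via R1 from cover(e,b), cover(b,a)
round 2: derive cover(e,i) via R1 from cover(e,b), cover(b,i)

cover(b,a)
cover(b,i)
cover(e,a)
cover(e,b)
cover(e,c)
cover(e,i)
cover(g,a)
cover(i,a)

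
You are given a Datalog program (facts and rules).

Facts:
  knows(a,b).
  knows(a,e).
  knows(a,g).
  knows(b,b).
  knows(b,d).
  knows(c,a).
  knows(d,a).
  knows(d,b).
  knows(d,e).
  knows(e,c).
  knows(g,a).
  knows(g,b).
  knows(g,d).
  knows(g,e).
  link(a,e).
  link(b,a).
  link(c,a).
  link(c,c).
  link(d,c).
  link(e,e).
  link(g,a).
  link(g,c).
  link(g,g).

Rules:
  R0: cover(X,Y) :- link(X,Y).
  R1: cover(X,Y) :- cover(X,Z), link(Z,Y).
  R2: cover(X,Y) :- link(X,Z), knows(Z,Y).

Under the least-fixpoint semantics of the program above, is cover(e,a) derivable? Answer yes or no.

round 1: derive cover(a,e) via R0 from link(a,e)
round 1: derive cover(b,a) via R0 from link(b,a)
round 1: derive cover(c,a) via R0 from link(c,a)
round 1: derive cover(c,c) via R0 from link(c,c)
round 1: derive cover(d,c) via R0 from link(d,c)
round 1: derive cover(e,e) via R0 from link(e,e)
round 1: derive cover(g,a) via R0 from link(g,a)
round 1: derive cover(g,c) via R0 from link(g,c)
round 1: derive cover(g,g) via R0 from link(g,g)
round 1: derive cover(a,c) via R2 from link(a,e), knows(e,c)
round 1: derive cover(b,b) via R2 from link(b,a), knows(a,b)
round 1: derive cover(b,e) via R2 from link(b,a), knows(a,e)
round 1: derive cover(b,g) via R2 from link(b,a), knows(a,g)
round 1: derive cover(c,b) via R2 from link(c,a), knows(a,b)
round 1: derive cover(c,e) via R2 from link(c,a), knows(a,e)
round 1: derive cover(c,g) via R2 from link(c,a), knows(a,g)
round 1: derive cover(d,a) via R2 from link(d,c), knows(c,a)
round 1: derive cover(e,c) via R2 from link(e,e), knows(e,c)
round 1: derive cover(g,b) via R2 from link(g,a), knows(a,b)
round 1: derive cover(g,d) via R2 from link(g,g), knows(g,d)
round 1: derive cover(g,e) via R2 from link(g,a), knows(a,e)
round 2: derive cover(a,a) via R1 from cover(a,c), link(c,a)
round 2: derive cover(b,c) via R1 from cover(b,g), link(g,c)
round 2: derive cover(d,e) via R1 from cover(d,a), link(a,e)
round 2: derive cover(e,a) via R1 from cover(e,c), link(c,a)

yes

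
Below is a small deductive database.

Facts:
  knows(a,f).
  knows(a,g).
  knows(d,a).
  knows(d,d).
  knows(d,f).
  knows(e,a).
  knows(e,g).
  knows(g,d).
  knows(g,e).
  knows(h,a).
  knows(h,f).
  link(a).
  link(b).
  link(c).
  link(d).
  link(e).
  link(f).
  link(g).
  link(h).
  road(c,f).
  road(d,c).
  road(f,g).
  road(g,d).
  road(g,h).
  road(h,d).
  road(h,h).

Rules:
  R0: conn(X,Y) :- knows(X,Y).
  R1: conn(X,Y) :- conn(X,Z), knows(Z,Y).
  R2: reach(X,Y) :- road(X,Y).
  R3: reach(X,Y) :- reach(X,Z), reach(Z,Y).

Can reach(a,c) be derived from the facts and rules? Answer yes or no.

no

round 1: derive reach(c,f) via R2 from road(c,f)
round 1: derive reach(d,c) via R2 from road(d,c)
round 1: derive reach(f,g) via R2 from road(f,g)
round 1: derive reach(g,d) via R2 from road(g,d)
round 1: derive reach(g,h) via R2 from road(g,h)
round 1: derive reach(h,d) via R2 from road(h,d)
round 1: derive reach(h,h) via R2 from road(h,h)
round 2: derive reach(c,g) via R3 from reach(c,f), reach(f,g)
round 2: derive reach(d,f) via R3 from reach(d,c), reach(c,f)
round 2: derive reach(f,d) via R3 from reach(f,g), reach(g,d)
round 2: derive reach(f,h) via R3 from reach(f,g), reach(g,h)
round 2: derive reach(g,c) via R3 from reach(g,d), reach(d,c)
round 2: derive reach(h,c) via R3 from reach(h,d), reach(d,c)
round 3: derive reach(c,c) via R3 from reach(c,g), reach(g,c)
round 3: derive reach(c,d) via R3 from reach(c,f), reach(f,d)
round 3: derive reach(c,h) via R3 from reach(c,f), reach(f,h)
round 3: derive reach(d,d) via R3 from reach(d,f), reach(f,d)
round 3: derive reach(d,g) via R3 from reach(d,c), reach(c,g)
round 3: derive reach(d,h) via R3 from reach(d,f), reach(f,h)
round 3: derive reach(f,c) via R3 from reach(f,d), reach(d,c)
round 3: derive reach(f,f) via R3 from reach(f,d), reach(d,f)
round 3: derive reach(g,f) via R3 from reach(g,c), reach(c,f)
round 3: derive reach(g,g) via R3 from reach(g,c), reach(c,g)
round 3: derive reach(h,f) via R3 from reach(h,c), reach(c,f)
round 3: derive reach(h,g) via R3 from reach(h,c), reach(c,g)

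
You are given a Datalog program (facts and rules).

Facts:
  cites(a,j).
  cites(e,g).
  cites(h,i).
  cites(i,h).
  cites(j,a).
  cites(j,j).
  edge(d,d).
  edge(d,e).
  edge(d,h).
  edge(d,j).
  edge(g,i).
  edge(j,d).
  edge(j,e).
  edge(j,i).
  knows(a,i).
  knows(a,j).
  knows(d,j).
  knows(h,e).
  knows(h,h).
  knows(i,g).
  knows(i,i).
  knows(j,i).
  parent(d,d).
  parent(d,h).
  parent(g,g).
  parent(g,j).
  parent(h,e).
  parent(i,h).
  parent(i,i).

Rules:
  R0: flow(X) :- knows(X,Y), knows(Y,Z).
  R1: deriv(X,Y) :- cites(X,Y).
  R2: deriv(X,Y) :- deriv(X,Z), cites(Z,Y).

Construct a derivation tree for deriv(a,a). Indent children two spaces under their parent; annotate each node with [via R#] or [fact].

deriv(a,a)  [via R2]
  deriv(a,j)  [via R1]
    cites(a,j)  [fact]
  cites(j,a)  [fact]

round 1: derive deriv(a,j) via R1 from cites(a,j)
round 1: derive deriv(e,g) via R1 from cites(e,g)
round 1: derive deriv(h,i) via R1 from cites(h,i)
round 1: derive deriv(i,h) via R1 from cites(i,h)
round 1: derive deriv(j,a) via R1 from cites(j,a)
round 1: derive deriv(j,j) via R1 from cites(j,j)
round 2: derive deriv(a,a) via R2 from deriv(a,j), cites(j,a)
round 2: derive deriv(h,h) via R2 from deriv(h,i), cites(i,h)
round 2: derive deriv(i,i) via R2 from deriv(i,h), cites(h,i)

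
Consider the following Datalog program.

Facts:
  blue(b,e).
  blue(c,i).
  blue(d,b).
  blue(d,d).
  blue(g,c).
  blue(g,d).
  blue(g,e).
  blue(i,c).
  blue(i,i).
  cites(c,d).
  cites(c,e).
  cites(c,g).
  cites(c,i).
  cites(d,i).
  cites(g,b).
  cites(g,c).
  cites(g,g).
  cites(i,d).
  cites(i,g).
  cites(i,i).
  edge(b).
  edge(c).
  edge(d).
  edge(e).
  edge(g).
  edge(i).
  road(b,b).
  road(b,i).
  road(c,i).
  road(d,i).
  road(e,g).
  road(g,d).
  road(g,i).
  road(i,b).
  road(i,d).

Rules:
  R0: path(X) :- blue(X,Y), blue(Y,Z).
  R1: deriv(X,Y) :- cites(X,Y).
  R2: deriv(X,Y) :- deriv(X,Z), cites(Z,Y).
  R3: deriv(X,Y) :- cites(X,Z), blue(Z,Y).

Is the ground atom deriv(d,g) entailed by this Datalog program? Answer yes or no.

round 1: derive deriv(c,d) via R1 from cites(c,d)
round 1: derive deriv(c,e) via R1 from cites(c,e)
round 1: derive deriv(c,g) via R1 from cites(c,g)
round 1: derive deriv(c,i) via R1 from cites(c,i)
round 1: derive deriv(d,i) via R1 from cites(d,i)
round 1: derive deriv(g,b) via R1 from cites(g,b)
round 1: derive deriv(g,c) via R1 from cites(g,c)
round 1: derive deriv(g,g) via R1 from cites(g,g)
round 1: derive deriv(i,d) via R1 from cites(i,d)
round 1: derive deriv(i,g) via R1 from cites(i,g)
round 1: derive deriv(i,i) via R1 from cites(i,i)
round 1: derive deriv(c,b) via R3 from cites(c,d), blue(d,b)
round 1: derive deriv(c,c) via R3 from cites(c,g), blue(g,c)
round 1: derive deriv(d,c) via R3 from cites(d,i), blue(i,c)
round 1: derive deriv(g,d) via R3 from cites(g,g), blue(g,d)
round 1: derive deriv(g,e) via R3 from cites(g,b), blue(b,e)
round 1: derive deriv(g,i) via R3 from cites(g,c), blue(c,i)
round 1: derive deriv(i,b) via R3 from cites(i,d), blue(d,b)
round 1: derive deriv(i,c) via R3 from cites(i,g), blue(g,c)
round 1: derive deriv(i,e) via R3 from cites(i,g), blue(g,e)
round 2: derive deriv(d,d) via R2 from deriv(d,c), cites(c,d)
round 2: derive deriv(d,e) via R2 from deriv(d,c), cites(c,e)
round 2: derive deriv(d,g) via R2 from deriv(d,c), cites(c,g)
round 3: derive deriv(d,b) via R2 from deriv(d,g), cites(g,b)

yes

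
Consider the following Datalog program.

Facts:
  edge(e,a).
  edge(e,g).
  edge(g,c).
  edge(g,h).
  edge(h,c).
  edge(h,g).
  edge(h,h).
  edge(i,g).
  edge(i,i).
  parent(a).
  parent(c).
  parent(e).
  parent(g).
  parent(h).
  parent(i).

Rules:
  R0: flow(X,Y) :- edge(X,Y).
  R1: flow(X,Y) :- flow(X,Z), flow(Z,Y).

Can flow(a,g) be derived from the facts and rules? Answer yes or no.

round 1: derive flow(e,a) via R0 from edge(e,a)
round 1: derive flow(e,g) via R0 from edge(e,g)
round 1: derive flow(g,c) via R0 from edge(g,c)
round 1: derive flow(g,h) via R0 from edge(g,h)
round 1: derive flow(h,c) via R0 from edge(h,c)
round 1: derive flow(h,g) via R0 from edge(h,g)
round 1: derive flow(h,h) via R0 from edge(h,h)
round 1: derive flow(i,g) via R0 from edge(i,g)
round 1: derive flow(i,i) via R0 from edge(i,i)
round 2: derive flow(e,c) via R1 from flow(e,g), flow(g,c)
round 2: derive flow(e,h) via R1 from flow(e,g), flow(g,h)
round 2: derive flow(g,g) via R1 from flow(g,h), flow(h,g)
round 2: derive flow(i,c) via R1 from flow(i,g), flow(g,c)
round 2: derive flow(i,h) via R1 from flow(i,g), flow(g,h)

no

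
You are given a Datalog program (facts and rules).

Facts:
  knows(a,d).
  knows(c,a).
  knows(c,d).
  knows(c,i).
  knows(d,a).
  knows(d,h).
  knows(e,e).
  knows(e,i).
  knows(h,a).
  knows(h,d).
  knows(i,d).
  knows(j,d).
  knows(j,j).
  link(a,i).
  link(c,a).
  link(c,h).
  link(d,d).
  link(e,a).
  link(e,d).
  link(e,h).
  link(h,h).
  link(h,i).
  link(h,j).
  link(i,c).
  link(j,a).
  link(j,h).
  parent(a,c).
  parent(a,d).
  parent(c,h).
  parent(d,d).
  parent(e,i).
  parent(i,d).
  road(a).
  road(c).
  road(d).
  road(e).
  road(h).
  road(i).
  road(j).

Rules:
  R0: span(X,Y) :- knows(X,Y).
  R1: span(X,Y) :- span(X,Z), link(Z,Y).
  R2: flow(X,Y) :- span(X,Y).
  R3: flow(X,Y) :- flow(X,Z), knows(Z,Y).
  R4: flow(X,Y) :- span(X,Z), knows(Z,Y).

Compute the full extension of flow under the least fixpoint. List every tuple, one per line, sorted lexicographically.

flow(a,a)
flow(a,d)
flow(a,h)
flow(c,a)
flow(c,c)
flow(c,d)
flow(c,h)
flow(c,i)
flow(c,j)
flow(d,a)
flow(d,c)
flow(d,d)
flow(d,h)
flow(d,i)
flow(d,j)
flow(e,a)
flow(e,c)
flow(e,d)
flow(e,e)
flow(e,h)
flow(e,i)
flow(e,j)
flow(h,a)
flow(h,c)
flow(h,d)
flow(h,h)
flow(h,i)
flow(h,j)
flow(i,a)
flow(i,d)
flow(i,h)
flow(j,a)
flow(j,c)
flow(j,d)
flow(j,h)
flow(j,i)
flow(j,j)

round 1: derive span(a,d) via R0 from knows(a,d)
round 1: derive span(c,a) via R0 from knows(c,a)
round 1: derive span(c,d) via R0 from knows(c,d)
round 1: derive span(c,i) via R0 from knows(c,i)
round 1: derive span(d,a) via R0 from knows(d,a)
round 1: derive span(d,h) via R0 from knows(d,h)
round 1: derive span(e,e) via R0 from knows(e,e)
round 1: derive span(e,i) via R0 from knows(e,i)
round 1: derive span(h,a) via R0 from knows(h,a)
round 1: derive span(h,d) via R0 from knows(h,d)
round 1: derive span(i,d) via R0 from knows(i,d)
round 1: derive span(j,d) via R0 from knows(j,d)
round 1: derive span(j,j) via R0 from knows(j,j)
round 2: derive span(c,c) via R1 from span(c,i), link(i,c)
round 2: derive span(d,i) via R1 from span(d,a), link(a,i)
round 2: derive span(d,j) via R1 from span(d,h), link(h,j)
round 2: derive span(e,a) via R1 from span(e,e), link(e,a)
round 2: derive span(e,c) via R1 from span(e,i), link(i,c)
round 2: derive span(e,d) via R1 from span(e,e), link(e,d)
round 2: derive span(e,h) via R1 from span(e,e), link(e,h)
round 2: derive span(h,i) via R1 from span(h,a), link(a,i)
round 2: derive span(j,a) via R1 from span(j,j), link(j,a)
round 2: derive span(j,h) via R1 from span(j,j), link(j,h)
round 2: derive flow(a,d) via R2 from span(a,d)
round 2: derive flow(c,a) via R2 from span(c,a)
round 2: derive flow(c,d) via R2 from span(c,d)
round 2: derive flow(c,i) via R2 from span(c,i)
round 2: derive flow(d,a) via R2 from span(d,a)
round 2: derive flow(d,h) via R2 from span(d,h)
round 2: derive flow(e,e) via R2 from span(e,e)
round 2: derive flow(e,i) via R2 from span(e,i)
round 2: derive flow(h,a) via R2 from span(h,a)
round 2: derive flow(h,d) via R2 from span(h,d)
round 2: derive flow(i,d) via R2 from span(i,d)
round 2: derive flow(j,d) via R2 from span(j,d)
round 2: derive flow(j,j) via R2 from span(j,j)
round 2: derive flow(a,a) via R4 from span(a,d), knows(d,a)
round 2: derive flow(a,h) via R4 from span(a,d), knows(d,h)
round 2: derive flow(c,h) via R4 from span(c,d), knows(d,h)
round 2: derive flow(d,d) via R4 from span(d,a), knows(a,d)
round 2: derive flow(e,d) via R4 from span(e,i), knows(i,d)
round 2: derive flow(h,h) via R4 from span(h,d), knows(d,h)
round 2: derive flow(i,a) via R4 from span(i,d), knows(d,a)
round 2: derive flow(i,h) via R4 from span(i,d), knows(d,h)
round 2: derive flow(j,a) via R4 from span(j,d), knows(d,a)
round 2: derive flow(j,h) via R4 from span(j,d), knows(d,h)
round 3: derive span(c,h) via R1 from span(c,c), link(c,h)
round 3: derive span(d,c) via R1 from span(d,i), link(i,c)
round 3: derive span(e,j) via R1 from span(e,h), link(h,j)
round 3: derive span(h,c) via R1 from span(h,i), link(i,c)
round 3: derive span(j,i) via R1 from span(j,a), link(a,i)
round 3: derive flow(c,c) via R2 from span(c,c)
round 3: derive flow(d,i) via R2 from span(d,i)
round 3: derive flow(d,j) via R2 from span(d,j)
round 3: derive flow(e,a) via R2 from span(e,a)
round 3: derive flow(e,c) via R2 from span(e,c)
round 3: derive flow(e,h) via R2 from span(e,h)
round 3: derive flow(h,i) via R2 from span(h,i)
round 4: derive span(c,j) via R1 from span(c,h), link(h,j)
round 4: derive span(h,h) via R1 from span(h,c), link(c,h)
round 4: derive span(j,c) via R1 from span(j,i), link(i,c)
round 4: derive flow(d,c) via R2 from span(d,c)
round 4: derive flow(e,j) via R2 from span(e,j)
round 4: derive flow(h,c) via R2 from span(h,c)
round 4: derive flow(j,i) via R2 from span(j,i)
round 5: derive span(h,j) via R1 from span(h,h), link(h,j)
round 5: derive flow(c,j) via R2 from span(c,j)
round 5: derive flow(j,c) via R2 from span(j,c)
round 6: derive flow(h,j) via R2 from span(h,j)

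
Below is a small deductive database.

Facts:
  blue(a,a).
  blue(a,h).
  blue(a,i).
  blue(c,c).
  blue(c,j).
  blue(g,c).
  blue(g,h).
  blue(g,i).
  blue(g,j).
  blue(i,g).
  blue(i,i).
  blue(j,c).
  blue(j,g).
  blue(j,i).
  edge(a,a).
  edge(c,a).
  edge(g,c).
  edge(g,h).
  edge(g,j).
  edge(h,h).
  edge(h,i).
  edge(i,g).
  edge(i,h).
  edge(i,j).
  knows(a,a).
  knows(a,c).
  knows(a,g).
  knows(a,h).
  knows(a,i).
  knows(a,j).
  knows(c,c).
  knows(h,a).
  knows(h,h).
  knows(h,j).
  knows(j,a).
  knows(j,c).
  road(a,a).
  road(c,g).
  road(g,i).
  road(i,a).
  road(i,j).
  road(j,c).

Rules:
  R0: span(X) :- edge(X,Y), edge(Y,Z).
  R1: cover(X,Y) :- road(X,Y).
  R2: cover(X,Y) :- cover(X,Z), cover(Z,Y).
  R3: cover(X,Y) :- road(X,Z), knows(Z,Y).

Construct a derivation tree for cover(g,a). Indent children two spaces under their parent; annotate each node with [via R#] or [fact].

round 1: derive cover(a,a) via R1 from road(a,a)
round 1: derive cover(c,g) via R1 from road(c,g)
round 1: derive cover(g,i) via R1 from road(g,i)
round 1: derive cover(i,a) via R1 from road(i,a)
round 1: derive cover(i,j) via R1 from road(i,j)
round 1: derive cover(j,c) via R1 from road(j,c)
round 1: derive cover(a,c) via R3 from road(a,a), knows(a,c)
round 1: derive cover(a,g) via R3 from road(a,a), knows(a,g)
round 1: derive cover(a,h) via R3 from road(a,a), knows(a,h)
round 1: derive cover(a,i) via R3 from road(a,a), knows(a,i)
round 1: derive cover(a,j) via R3 from road(a,a), knows(a,j)
round 1: derive cover(i,c) via R3 from road(i,a), knows(a,c)
round 1: derive cover(i,g) via R3 from road(i,a), knows(a,g)
round 1: derive cover(i,h) via R3 from road(i,a), knows(a,h)
round 1: derive cover(i,i) via R3 from road(i,a), knows(a,i)
round 2: derive cover(c,i) via R2 from cover(c,g), cover(g,i)
round 2: derive cover(g,a) via R2 from cover(g,i), cover(i,a)
round 2: derive cover(g,c) via R2 from cover(g,i), cover(i,c)
round 2: derive cover(g,g) via R2 from cover(g,i), cover(i,g)
round 2: derive cover(g,h) via R2 from cover(g,i), cover(i,h)
round 2: derive cover(g,j) via R2 from cover(g,i), cover(i,j)
round 2: derive cover(j,g) via R2 from cover(j,c), cover(c,g)
round 3: derive cover(c,a) via R2 from cover(c,g), cover(g,a)
round 3: derive cover(c,c) via R2 from cover(c,g), cover(g,c)
round 3: derive cover(c,h) via R2 from cover(c,g), cover(g,h)
round 3: derive cover(c,j) via R2 from cover(c,g), cover(g,j)
round 3: derive cover(j,a) via R2 from cover(j,g), cover(g,a)
round 3: derive cover(j,h) via R2 from cover(j,g), cover(g,h)
round 3: derive cover(j,i) via R2 from cover(j,c), cover(c,i)
round 3: derive cover(j,j) via R2 from cover(j,g), cover(g,j)

cover(g,a)  [via R2]
  cover(g,i)  [via R1]
    road(g,i)  [fact]
  cover(i,a)  [via R1]
    road(i,a)  [fact]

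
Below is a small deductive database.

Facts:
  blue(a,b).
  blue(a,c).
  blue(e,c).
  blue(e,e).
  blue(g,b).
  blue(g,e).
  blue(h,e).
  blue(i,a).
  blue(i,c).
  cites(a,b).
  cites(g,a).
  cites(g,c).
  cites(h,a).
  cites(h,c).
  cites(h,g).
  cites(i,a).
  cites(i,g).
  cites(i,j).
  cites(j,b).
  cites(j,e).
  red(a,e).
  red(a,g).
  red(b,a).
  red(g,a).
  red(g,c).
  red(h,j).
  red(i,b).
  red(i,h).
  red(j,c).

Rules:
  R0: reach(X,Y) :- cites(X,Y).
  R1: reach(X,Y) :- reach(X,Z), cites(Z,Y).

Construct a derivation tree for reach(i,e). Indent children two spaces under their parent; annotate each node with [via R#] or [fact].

reach(i,e)  [via R1]
  reach(i,j)  [via R0]
    cites(i,j)  [fact]
  cites(j,e)  [fact]

round 1: derive reach(a,b) via R0 from cites(a,b)
round 1: derive reach(g,a) via R0 from cites(g,a)
round 1: derive reach(g,c) via R0 from cites(g,c)
round 1: derive reach(h,a) via R0 from cites(h,a)
round 1: derive reach(h,c) via R0 from cites(h,c)
round 1: derive reach(h,g) via R0 from cites(h,g)
round 1: derive reach(i,a) via R0 from cites(i,a)
round 1: derive reach(i,g) via R0 from cites(i,g)
round 1: derive reach(i,j) via R0 from cites(i,j)
round 1: derive reach(j,b) via R0 from cites(j,b)
round 1: derive reach(j,e) via R0 from cites(j,e)
round 2: derive reach(g,b) via R1 from reach(g,a), cites(a,b)
round 2: derive reach(h,b) via R1 from reach(h,a), cites(a,b)
round 2: derive reach(i,b) via R1 from reach(i,a), cites(a,b)
round 2: derive reach(i,c) via R1 from reach(i,g), cites(g,c)
round 2: derive reach(i,e) via R1 from reach(i,j), cites(j,e)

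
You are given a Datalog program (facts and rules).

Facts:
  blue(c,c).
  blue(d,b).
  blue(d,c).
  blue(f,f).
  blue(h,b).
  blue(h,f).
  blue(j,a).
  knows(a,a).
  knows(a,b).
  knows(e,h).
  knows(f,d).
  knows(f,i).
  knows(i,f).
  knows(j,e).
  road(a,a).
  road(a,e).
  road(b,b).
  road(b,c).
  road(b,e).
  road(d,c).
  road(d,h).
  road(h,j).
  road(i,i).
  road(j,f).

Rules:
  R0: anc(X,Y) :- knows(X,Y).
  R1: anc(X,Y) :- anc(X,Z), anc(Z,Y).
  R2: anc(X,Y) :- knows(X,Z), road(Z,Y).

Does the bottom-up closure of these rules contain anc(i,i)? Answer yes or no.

round 1: derive anc(a,a) via R0 from knows(a,a)
round 1: derive anc(a,b) via R0 from knows(a,b)
round 1: derive anc(e,h) via R0 from knows(e,h)
round 1: derive anc(f,d) via R0 from knows(f,d)
round 1: derive anc(f,i) via R0 from knows(f,i)
round 1: derive anc(i,f) via R0 from knows(i,f)
round 1: derive anc(j,e) via R0 from knows(j,e)
round 1: derive anc(a,c) via R2 from knows(a,b), road(b,c)
round 1: derive anc(a,e) via R2 from knows(a,a), road(a,e)
round 1: derive anc(e,j) via R2 from knows(e,h), road(h,j)
round 1: derive anc(f,c) via R2 from knows(f,d), road(d,c)
round 1: derive anc(f,h) via R2 from knows(f,d), road(d,h)
round 2: derive anc(a,h) via R1 from anc(a,e), anc(e,h)
round 2: derive anc(a,j) via R1 from anc(a,e), anc(e,j)
round 2: derive anc(e,e) via R1 from anc(e,j), anc(j,e)
round 2: derive anc(f,f) via R1 from anc(f,i), anc(i,f)
round 2: derive anc(i,c) via R1 from anc(i,f), anc(f,c)
round 2: derive anc(i,d) via R1 from anc(i,f), anc(f,d)
round 2: derive anc(i,h) via R1 from anc(i,f), anc(f,h)
round 2: derive anc(i,i) via R1 from anc(i,f), anc(f,i)
round 2: derive anc(j,h) via R1 from anc(j,e), anc(e,h)
round 2: derive anc(j,j) via R1 from anc(j,e), anc(e,j)

yes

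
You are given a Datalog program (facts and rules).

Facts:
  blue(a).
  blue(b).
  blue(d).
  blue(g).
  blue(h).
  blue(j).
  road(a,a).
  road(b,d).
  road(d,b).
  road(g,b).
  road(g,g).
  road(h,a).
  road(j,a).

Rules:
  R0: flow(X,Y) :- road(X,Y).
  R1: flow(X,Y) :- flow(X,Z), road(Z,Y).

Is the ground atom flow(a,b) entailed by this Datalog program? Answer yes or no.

round 1: derive flow(a,a) via R0 from road(a,a)
round 1: derive flow(b,d) via R0 from road(b,d)
round 1: derive flow(d,b) via R0 from road(d,b)
round 1: derive flow(g,b) via R0 from road(g,b)
round 1: derive flow(g,g) via R0 from road(g,g)
round 1: derive flow(h,a) via R0 from road(h,a)
round 1: derive flow(j,a) via R0 from road(j,a)
round 2: derive flow(b,b) via R1 from flow(b,d), road(d,b)
round 2: derive flow(d,d) via R1 from flow(d,b), road(b,d)
round 2: derive flow(g,d) via R1 from flow(g,b), road(b,d)

no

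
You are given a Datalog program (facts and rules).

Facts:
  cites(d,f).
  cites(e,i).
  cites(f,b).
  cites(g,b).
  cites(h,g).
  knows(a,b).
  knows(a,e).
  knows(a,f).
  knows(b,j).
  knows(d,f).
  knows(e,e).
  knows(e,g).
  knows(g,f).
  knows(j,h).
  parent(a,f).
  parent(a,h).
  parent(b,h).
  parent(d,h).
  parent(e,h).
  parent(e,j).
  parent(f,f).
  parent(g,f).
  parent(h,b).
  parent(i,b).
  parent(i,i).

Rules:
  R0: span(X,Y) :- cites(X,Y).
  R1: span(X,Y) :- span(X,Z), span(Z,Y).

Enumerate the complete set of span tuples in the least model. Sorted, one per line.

span(d,b)
span(d,f)
span(e,i)
span(f,b)
span(g,b)
span(h,b)
span(h,g)

round 1: derive span(d,f) via R0 from cites(d,f)
round 1: derive span(e,i) via R0 from cites(e,i)
round 1: derive span(f,b) via R0 from cites(f,b)
round 1: derive span(g,b) via R0 from cites(g,b)
round 1: derive span(h,g) via R0 from cites(h,g)
round 2: derive span(d,b) via R1 from span(d,f), span(f,b)
round 2: derive span(h,b) via R1 from span(h,g), span(g,b)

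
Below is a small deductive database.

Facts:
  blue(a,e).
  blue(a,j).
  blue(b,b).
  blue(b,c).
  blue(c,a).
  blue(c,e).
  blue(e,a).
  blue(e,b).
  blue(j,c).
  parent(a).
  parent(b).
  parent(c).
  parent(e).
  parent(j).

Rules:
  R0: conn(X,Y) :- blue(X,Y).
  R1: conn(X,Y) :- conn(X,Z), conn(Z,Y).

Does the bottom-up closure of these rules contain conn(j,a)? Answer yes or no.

round 1: derive conn(a,e) via R0 from blue(a,e)
round 1: derive conn(a,j) via R0 from blue(a,j)
round 1: derive conn(b,b) via R0 from blue(b,b)
round 1: derive conn(b,c) via R0 from blue(b,c)
round 1: derive conn(c,a) via R0 from blue(c,a)
round 1: derive conn(c,e) via R0 from blue(c,e)
round 1: derive conn(e,a) via R0 from blue(e,a)
round 1: derive conn(e,b) via R0 from blue(e,b)
round 1: derive conn(j,c) via R0 from blue(j,c)
round 2: derive conn(a,a) via R1 from conn(a,e), conn(e,a)
round 2: derive conn(a,b) via R1 from conn(a,e), conn(e,b)
round 2: derive conn(a,c) via R1 from conn(a,j), conn(j,c)
round 2: derive conn(b,a) via R1 from conn(b,c), conn(c,a)
round 2: derive conn(b,e) via R1 from conn(b,c), conn(c,e)
round 2: derive conn(c,b) via R1 from conn(c,e), conn(e,b)
round 2: derive conn(c,j) via R1 from conn(c,a), conn(a,j)
round 2: derive conn(e,c) via R1 from conn(e,b), conn(b,c)
round 2: derive conn(e,e) via R1 from conn(e,a), conn(a,e)
round 2: derive conn(e,j) via R1 from conn(e,a), conn(a,j)
round 2: derive conn(j,a) via R1 from conn(j,c), conn(c,a)
round 2: derive conn(j,e) via R1 from conn(j,c), conn(c,e)
round 3: derive conn(b,j) via R1 from conn(b,a), conn(a,j)
round 3: derive conn(c,c) via R1 from conn(c,a), conn(a,c)
round 3: derive conn(j,b) via R1 from conn(j,a), conn(a,b)
round 3: derive conn(j,j) via R1 from conn(j,a), conn(a,j)

yes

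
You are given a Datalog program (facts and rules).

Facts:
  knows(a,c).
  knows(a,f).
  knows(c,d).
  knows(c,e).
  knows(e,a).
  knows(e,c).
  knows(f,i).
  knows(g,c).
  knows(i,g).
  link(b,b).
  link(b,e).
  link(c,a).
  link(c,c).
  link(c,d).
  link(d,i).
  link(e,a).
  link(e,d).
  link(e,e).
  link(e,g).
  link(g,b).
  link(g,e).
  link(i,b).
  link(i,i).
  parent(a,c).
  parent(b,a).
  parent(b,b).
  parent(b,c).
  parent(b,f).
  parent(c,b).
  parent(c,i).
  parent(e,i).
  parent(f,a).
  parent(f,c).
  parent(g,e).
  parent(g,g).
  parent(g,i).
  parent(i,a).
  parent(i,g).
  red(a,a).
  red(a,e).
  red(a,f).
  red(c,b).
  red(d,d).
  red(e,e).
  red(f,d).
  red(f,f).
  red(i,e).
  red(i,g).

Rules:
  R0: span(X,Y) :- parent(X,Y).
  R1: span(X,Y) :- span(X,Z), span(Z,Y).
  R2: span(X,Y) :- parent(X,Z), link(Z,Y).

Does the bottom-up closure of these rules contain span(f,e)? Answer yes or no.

round 1: derive span(a,c) via R0 from parent(a,c)
round 1: derive span(b,a) via R0 from parent(b,a)
round 1: derive span(b,b) via R0 from parent(b,b)
round 1: derive span(b,c) via R0 from parent(b,c)
round 1: derive span(b,f) via R0 from parent(b,f)
round 1: derive span(c,b) via R0 from parent(c,b)
round 1: derive span(c,i) via R0 from parent(c,i)
round 1: derive span(e,i) via R0 from parent(e,i)
round 1: derive span(f,a) via R0 from parent(f,a)
round 1: derive span(f,c) via R0 from parent(f,c)
round 1: derive span(g,e) via R0 from parent(g,e)
round 1: derive span(g,g) via R0 from parent(g,g)
round 1: derive span(g,i) via R0 from parent(g,i)
round 1: derive span(i,a) via R0 from parent(i,a)
round 1: derive span(i,g) via R0 from parent(i,g)
round 1: derive span(a,a) via R2 from parent(a,c), link(c,a)
round 1: derive span(a,d) via R2 from parent(a,c), link(c,d)
round 1: derive span(b,d) via R2 from parent(b,c), link(c,d)
round 1: derive span(b,e) via R2 from parent(b,b), link(b,e)
round 1: derive span(c,e) via R2 from parent(c,b), link(b,e)
round 1: derive span(e,b) via R2 from parent(e,i), link(i,b)
round 1: derive span(f,d) via R2 from parent(f,c), link(c,d)
round 1: derive span(g,a) via R2 from parent(g,e), link(e,a)
round 1: derive span(g,b) via R2 from parent(g,g), link(g,b)
round 1: derive span(g,d) via R2 from parent(g,e), link(e,d)
round 1: derive span(i,b) via R2 from parent(i,g), link(g,b)
round 1: derive span(i,e) via R2 from parent(i,g), link(g,e)
round 2: derive span(a,b) via R1 from span(a,c), span(c,b)
round 2: derive span(a,e) via R1 from span(a,c), span(c,e)
round 2: derive span(a,i) via R1 from span(a,c), span(c,i)
round 2: derive span(b,i) via R1 from span(b,c), span(c,i)
round 2: derive span(c,a) via R1 from span(c,b), span(b,a)
round 2: derive span(c,c) via R1 from span(c,b), span(b,c)
round 2: derive span(c,d) via R1 from span(c,b), span(b,d)
round 2: derive span(c,f) via R1 from span(c,b), span(b,f)
round 2: derive span(c,g) via R1 from span(c,i), span(i,g)
round 2: derive span(e,a) via R1 from span(e,b), span(b,a)
round 2: derive span(e,c) via R1 from span(e,b), span(b,c)
round 2: derive span(e,d) via R1 from span(e,b), span(b,d)
round 2: derive span(e,e) via R1 from span(e,b), span(b,e)
round 2: derive span(e,f) via R1 from span(e,b), span(b,f)
round 2: derive span(e,g) via R1 from span(e,i), span(i,g)
round 2: derive span(f,b) via R1 from span(f,c), span(c,b)
round 2: derive span(f,e) via R1 from span(f,c), span(c,e)
round 2: derive span(f,i) via R1 from span(f,c), span(c,i)
round 2: derive span(g,c) via R1 from span(g,a), span(a,c)
round 2: derive span(g,f) via R1 from span(g,b), span(b,f)
round 2: derive span(i,c) via R1 from span(i,a), span(a,c)
round 2: derive span(i,d) via R1 from span(i,a), span(a,d)
round 2: derive span(i,f) via R1 from span(i,b), span(b,f)
round 2: derive span(i,i) via R1 from span(i,e), span(e,i)
round 3: derive span(a,f) via R1 from span(a,b), span(b,f)
round 3: derive span(a,g) via R1 from span(a,c), span(c,g)
round 3: derive span(b,g) via R1 from span(b,c), span(c,g)
round 3: derive span(f,f) via R1 from span(f,b), span(b,f)
round 3: derive span(f,g) via R1 from span(f,c), span(c,g)

yes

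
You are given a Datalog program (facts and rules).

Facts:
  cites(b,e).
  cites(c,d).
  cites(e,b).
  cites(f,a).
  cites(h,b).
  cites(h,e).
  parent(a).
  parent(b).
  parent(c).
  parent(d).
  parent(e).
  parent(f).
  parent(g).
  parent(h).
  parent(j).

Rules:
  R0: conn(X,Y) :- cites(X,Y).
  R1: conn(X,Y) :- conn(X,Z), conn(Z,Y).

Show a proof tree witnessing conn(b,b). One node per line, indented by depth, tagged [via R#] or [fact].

round 1: derive conn(b,e) via R0 from cites(b,e)
round 1: derive conn(c,d) via R0 from cites(c,d)
round 1: derive conn(e,b) via R0 from cites(e,b)
round 1: derive conn(f,a) via R0 from cites(f,a)
round 1: derive conn(h,b) via R0 from cites(h,b)
round 1: derive conn(h,e) via R0 from cites(h,e)
round 2: derive conn(b,b) via R1 from conn(b,e), conn(e,b)
round 2: derive conn(e,e) via R1 from conn(e,b), conn(b,e)

conn(b,b)  [via R1]
  conn(b,e)  [via R0]
    cites(b,e)  [fact]
  conn(e,b)  [via R0]
    cites(e,b)  [fact]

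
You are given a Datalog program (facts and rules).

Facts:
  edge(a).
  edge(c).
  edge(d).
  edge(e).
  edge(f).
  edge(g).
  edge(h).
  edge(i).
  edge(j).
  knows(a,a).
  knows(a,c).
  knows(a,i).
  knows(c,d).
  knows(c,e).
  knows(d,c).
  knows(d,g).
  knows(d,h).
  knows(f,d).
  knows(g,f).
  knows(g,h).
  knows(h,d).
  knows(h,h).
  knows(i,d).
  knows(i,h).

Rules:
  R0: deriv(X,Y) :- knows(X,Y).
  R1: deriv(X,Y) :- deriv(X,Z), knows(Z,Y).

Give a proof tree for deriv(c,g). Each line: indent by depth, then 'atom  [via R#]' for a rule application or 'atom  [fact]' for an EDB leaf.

deriv(c,g)  [via R1]
  deriv(c,d)  [via R0]
    knows(c,d)  [fact]
  knows(d,g)  [fact]

round 1: derive deriv(a,a) via R0 from knows(a,a)
round 1: derive deriv(a,c) via R0 from knows(a,c)
round 1: derive deriv(a,i) via R0 from knows(a,i)
round 1: derive deriv(c,d) via R0 from knows(c,d)
round 1: derive deriv(c,e) via R0 from knows(c,e)
round 1: derive deriv(d,c) via R0 from knows(d,c)
round 1: derive deriv(d,g) via R0 from knows(d,g)
round 1: derive deriv(d,h) via R0 from knows(d,h)
round 1: derive deriv(f,d) via R0 from knows(f,d)
round 1: derive deriv(g,f) via R0 from knows(g,f)
round 1: derive deriv(g,h) via R0 from knows(g,h)
round 1: derive deriv(h,d) via R0 from knows(h,d)
round 1: derive deriv(h,h) via R0 from knows(h,h)
round 1: derive deriv(i,d) via R0 from knows(i,d)
round 1: derive deriv(i,h) via R0 from knows(i,h)
round 2: derive deriv(a,d) via R1 from deriv(a,c), knows(c,d)
round 2: derive deriv(a,e) via R1 from deriv(a,c), knows(c,e)
round 2: derive deriv(a,h) via R1 from deriv(a,i), knows(i,h)
round 2: derive deriv(c,c) via R1 from deriv(c,d), knows(d,c)
round 2: derive deriv(c,g) via R1 from deriv(c,d), knows(d,g)
round 2: derive deriv(c,h) via R1 from deriv(c,d), knows(d,h)
round 2: derive deriv(d,d) via R1 from deriv(d,c), knows(c,d)
round 2: derive deriv(d,e) via R1 from deriv(d,c), knows(c,e)
round 2: derive deriv(d,f) via R1 from deriv(d,g), knows(g,f)
round 2: derive deriv(f,c) via R1 from deriv(f,d), knows(d,c)
round 2: derive deriv(f,g) via R1 from deriv(f,d), knows(d,g)
round 2: derive deriv(f,h) via R1 from deriv(f,d), knows(d,h)
round 2: derive deriv(g,d) via R1 from deriv(g,f), knows(f,d)
round 2: derive deriv(h,c) via R1 from deriv(h,d), knows(d,c)
round 2: derive deriv(h,g) via R1 from deriv(h,d), knows(d,g)
round 2: derive deriv(i,c) via R1 from deriv(i,d), knows(d,c)
round 2: derive deriv(i,g) via R1 from deriv(i,d), knows(d,g)
round 3: derive deriv(a,g) via R1 from deriv(a,d), knows(d,g)
round 3: derive deriv(c,f) via R1 from deriv(c,g), knows(g,f)
round 3: derive deriv(f,e) via R1 from deriv(f,c), knows(c,e)
round 3: derive deriv(f,f) via R1 from deriv(f,g), knows(g,f)
round 3: derive deriv(g,c) via R1 from deriv(g,d), knows(d,c)
round 3: derive deriv(g,g) via R1 from deriv(g,d), knows(d,g)
round 3: derive deriv(h,e) via R1 from deriv(h,c), knows(c,e)
round 3: derive deriv(h,f) via R1 from deriv(h,g), knows(g,f)
round 3: derive deriv(i,e) via R1 from deriv(i,c), knows(c,e)
round 3: derive deriv(i,f) via R1 from deriv(i,g), knows(g,f)
round 4: derive deriv(a,f) via R1 from deriv(a,g), knows(g,f)
round 4: derive deriv(g,e) via R1 from deriv(g,c), knows(c,e)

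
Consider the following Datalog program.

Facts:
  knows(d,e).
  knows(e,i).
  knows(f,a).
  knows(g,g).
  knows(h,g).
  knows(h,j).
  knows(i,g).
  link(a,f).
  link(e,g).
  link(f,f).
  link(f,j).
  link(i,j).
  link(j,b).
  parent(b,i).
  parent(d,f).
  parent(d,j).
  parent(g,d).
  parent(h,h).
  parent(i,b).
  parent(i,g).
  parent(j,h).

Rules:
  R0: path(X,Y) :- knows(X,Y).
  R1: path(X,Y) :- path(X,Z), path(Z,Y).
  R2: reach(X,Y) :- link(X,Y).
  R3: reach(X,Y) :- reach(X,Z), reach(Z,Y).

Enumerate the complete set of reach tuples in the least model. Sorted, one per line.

round 1: derive reach(a,f) via R2 from link(a,f)
round 1: derive reach(e,g) via R2 from link(e,g)
round 1: derive reach(f,f) via R2 from link(f,f)
round 1: derive reach(f,j) via R2 from link(f,j)
round 1: derive reach(i,j) via R2 from link(i,j)
round 1: derive reach(j,b) via R2 from link(j,b)
round 2: derive reach(a,j) via R3 from reach(a,f), reach(f,j)
round 2: derive reach(f,b) via R3 from reach(f,j), reach(j,b)
round 2: derive reach(i,b) via R3 from reach(i,j), reach(j,b)
round 3: derive reach(a,b) via R3 from reach(a,f), reach(f,b)

reach(a,b)
reach(a,f)
reach(a,j)
reach(e,g)
reach(f,b)
reach(f,f)
reach(f,j)
reach(i,b)
reach(i,j)
reach(j,b)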